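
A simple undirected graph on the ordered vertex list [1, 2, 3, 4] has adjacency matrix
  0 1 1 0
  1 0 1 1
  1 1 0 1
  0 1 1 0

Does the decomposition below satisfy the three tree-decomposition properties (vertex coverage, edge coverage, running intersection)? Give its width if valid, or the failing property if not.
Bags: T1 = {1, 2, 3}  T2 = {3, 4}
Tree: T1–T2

No — edge (2,4) lies in no bag.

A tree decomposition must satisfy three properties: every vertex lies in some bag; for every edge, both endpoints lie together in some bag; and for every vertex, the bags containing it form a connected subtree. Here edge (2,4) lies in no bag, so the decomposition is invalid.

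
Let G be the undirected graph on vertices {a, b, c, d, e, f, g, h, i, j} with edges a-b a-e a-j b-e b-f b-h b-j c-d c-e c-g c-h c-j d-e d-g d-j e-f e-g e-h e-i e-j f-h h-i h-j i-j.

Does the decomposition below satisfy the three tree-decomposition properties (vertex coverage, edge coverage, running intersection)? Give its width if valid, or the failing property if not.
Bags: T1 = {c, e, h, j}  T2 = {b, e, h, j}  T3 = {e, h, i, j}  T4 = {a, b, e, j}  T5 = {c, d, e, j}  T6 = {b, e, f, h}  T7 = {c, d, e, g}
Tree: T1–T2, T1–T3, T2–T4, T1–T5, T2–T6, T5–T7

Yes; width 3.

Checking the three conditions: (i) the bags cover all of {a, b, c, d, e, f, g, h, i, j}; (ii) for each edge, some bag contains both endpoints; (iii) the bags containing any fixed vertex form a subtree. All hold, so the decomposition is valid with width 4 − 1 = 3.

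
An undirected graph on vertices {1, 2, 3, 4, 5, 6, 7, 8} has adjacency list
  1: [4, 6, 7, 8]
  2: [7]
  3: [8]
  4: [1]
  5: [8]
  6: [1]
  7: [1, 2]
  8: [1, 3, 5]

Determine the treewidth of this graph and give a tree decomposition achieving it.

Treewidth 1.
One such decomposition:
Bags: B1 = {1, 8}  B2 = {1, 4}  B3 = {5, 8}  B4 = {1, 7}  B5 = {1, 6}  B6 = {2, 7}  B7 = {3, 8}
Tree: B1–B2, B1–B3, B2–B4, B4–B5, B4–B6, B3–B7

The largest bag has 2 vertices, giving width 1; this decomposition certifies tw(G) ≤ 1. Since G has at least one edge (e.g. 8–1), it is not an edgeless graph, so tw(G) ≥ 1. Therefore the treewidth is 1.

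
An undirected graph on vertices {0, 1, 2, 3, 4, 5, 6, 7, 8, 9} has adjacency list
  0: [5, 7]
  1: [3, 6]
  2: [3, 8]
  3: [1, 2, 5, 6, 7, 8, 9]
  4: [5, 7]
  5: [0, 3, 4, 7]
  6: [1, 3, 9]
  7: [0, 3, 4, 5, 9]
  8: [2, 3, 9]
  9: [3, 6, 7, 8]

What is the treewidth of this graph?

A width-2 tree decomposition is:
Bags: B1 = {3, 5, 7}  B2 = {3, 7, 9}  B3 = {3, 6, 9}  B4 = {3, 8, 9}  B5 = {0, 5, 7}  B6 = {4, 5, 7}  B7 = {1, 3, 6}  B8 = {2, 3, 8}
Tree: B1–B2, B2–B3, B3–B4, B1–B5, B1–B6, B3–B7, B4–B8
Each bag holds 3 vertices, so the decomposition has width 2, which upper-bounds the treewidth. For the lower bound, the 3 vertices {0, 5, 7} are pairwise adjacent, and any tree decomposition puts a clique entirely inside one bag — forcing width ≥ 2. Therefore the treewidth is 2.

2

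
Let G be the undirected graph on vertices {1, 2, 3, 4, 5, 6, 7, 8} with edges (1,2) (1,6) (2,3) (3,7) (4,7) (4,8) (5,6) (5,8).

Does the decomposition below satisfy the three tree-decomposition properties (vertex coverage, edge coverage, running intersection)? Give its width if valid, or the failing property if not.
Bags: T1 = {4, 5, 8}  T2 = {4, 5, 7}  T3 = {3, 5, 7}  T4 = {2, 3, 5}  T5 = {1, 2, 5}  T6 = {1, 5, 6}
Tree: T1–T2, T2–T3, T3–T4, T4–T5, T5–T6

Yes; width 2.

Checking the three conditions: (i) the bags cover all of {1, 2, 3, 4, 5, 6, 7, 8}; (ii) for each edge, some bag contains both endpoints; (iii) the bags containing any fixed vertex form a subtree. All hold, so the decomposition is valid with width 3 − 1 = 2.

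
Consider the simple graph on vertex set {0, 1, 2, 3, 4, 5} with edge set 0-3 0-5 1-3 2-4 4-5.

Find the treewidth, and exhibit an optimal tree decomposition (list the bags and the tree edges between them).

Treewidth 1.
One such decomposition:
Bags: B1 = {2, 4}  B2 = {4, 5}  B3 = {0, 5}  B4 = {0, 3}  B5 = {1, 3}
Tree: B1–B2, B2–B3, B3–B4, B4–B5

Every bag has size at most 2, so the width is 2 − 1 = 1 and tw(G) ≤ 1. G has an edge, so its treewidth is at least 1. Combining the bounds, tw(G) = 1.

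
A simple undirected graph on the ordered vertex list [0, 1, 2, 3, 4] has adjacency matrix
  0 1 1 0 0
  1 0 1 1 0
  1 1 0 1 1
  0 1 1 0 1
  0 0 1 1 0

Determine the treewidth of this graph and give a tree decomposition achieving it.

Treewidth 2.
Bags: B1 = {1, 2, 3}  B2 = {0, 1, 2}  B3 = {2, 3, 4}
Tree: B1–B2, B1–B3

Each bag holds 3 vertices, so the decomposition has width 2, which upper-bounds the treewidth. Conversely, {0, 1, 2} is a clique of size 3, and the vertices of any clique must share a bag in every tree decomposition; so some bag has ≥ 3 vertices and tw(G) ≥ 2. Therefore the treewidth is 2.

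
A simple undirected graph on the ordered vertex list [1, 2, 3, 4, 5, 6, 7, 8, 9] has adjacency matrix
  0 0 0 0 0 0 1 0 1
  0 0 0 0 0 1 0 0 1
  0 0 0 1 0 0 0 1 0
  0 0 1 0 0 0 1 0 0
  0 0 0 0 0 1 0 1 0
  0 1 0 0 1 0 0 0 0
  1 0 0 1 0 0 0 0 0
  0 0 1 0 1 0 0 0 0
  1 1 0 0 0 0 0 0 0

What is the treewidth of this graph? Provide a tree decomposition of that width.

Treewidth 2.
Bags: B1 = {5, 6, 8}  B2 = {2, 6, 8}  B3 = {2, 8, 9}  B4 = {1, 8, 9}  B5 = {1, 7, 8}  B6 = {4, 7, 8}  B7 = {3, 4, 8}
Tree: B1–B2, B2–B3, B3–B4, B4–B5, B5–B6, B6–B7

Every bag has size at most 3, so the width is 3 − 1 = 2 and tw(G) ≤ 2. Since 8–5–6–2–9–1–7–4–3–8 is a cycle in G, G is not acyclic. Forests are exactly the graphs of treewidth ≤ 1, so tw(G) ≥ 2. Combining the bounds, tw(G) = 2.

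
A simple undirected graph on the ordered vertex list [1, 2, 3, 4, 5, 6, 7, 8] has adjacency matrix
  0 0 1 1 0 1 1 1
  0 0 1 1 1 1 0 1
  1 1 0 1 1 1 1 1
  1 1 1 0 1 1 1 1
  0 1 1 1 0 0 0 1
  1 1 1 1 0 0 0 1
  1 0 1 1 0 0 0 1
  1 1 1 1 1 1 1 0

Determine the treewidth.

4

A width-4 tree decomposition is:
Bags: B1 = {2, 3, 4, 6, 8}  B2 = {1, 3, 4, 6, 8}  B3 = {2, 3, 4, 5, 8}  B4 = {1, 3, 4, 7, 8}
Tree: B1–B2, B1–B3, B2–B4
The largest bag has 5 vertices, giving width 4; this decomposition certifies tw(G) ≤ 4. On the other hand G contains the 5-clique {1, 3, 4, 6, 8}. A clique must lie in a single bag of any decomposition, so no decomposition can have width below 4. The upper and lower bounds meet at 4, so that is the treewidth.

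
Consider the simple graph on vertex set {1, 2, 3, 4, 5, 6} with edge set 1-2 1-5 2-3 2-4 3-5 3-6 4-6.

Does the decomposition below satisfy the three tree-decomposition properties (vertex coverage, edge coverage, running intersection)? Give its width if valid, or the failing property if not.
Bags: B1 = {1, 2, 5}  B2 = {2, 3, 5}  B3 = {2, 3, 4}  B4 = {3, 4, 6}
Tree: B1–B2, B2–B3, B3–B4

Yes; width 2.

Checking the three conditions: (i) the bags cover all of {1, 2, 3, 4, 5, 6}; (ii) for each edge, some bag contains both endpoints; (iii) the bags containing any fixed vertex form a subtree. All hold, so the decomposition is valid with width 3 − 1 = 2.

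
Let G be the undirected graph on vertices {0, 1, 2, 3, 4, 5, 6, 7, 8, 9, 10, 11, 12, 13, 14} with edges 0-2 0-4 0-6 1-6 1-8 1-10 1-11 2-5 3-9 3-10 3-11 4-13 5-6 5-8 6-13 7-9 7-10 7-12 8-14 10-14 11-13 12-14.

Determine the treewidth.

3

A width-3 tree decomposition is:
Bags: B1 = {0, 2, 4, 13}  B2 = {0, 2, 6, 13}  B3 = {2, 5, 6, 13}  B4 = {5, 6, 11, 13}  B5 = {1, 5, 6, 11}  B6 = {1, 5, 8, 11}  B7 = {1, 3, 8, 11}  B8 = {1, 3, 8, 10}  B9 = {3, 8, 10, 14}  B10 = {3, 9, 10, 14}  B11 = {7, 9, 10, 14}  B12 = {7, 9, 12, 14}
Tree: B1–B2, B2–B3, B3–B4, B4–B5, B5–B6, B6–B7, B7–B8, B8–B9, B9–B10, B10–B11, B11–B12
Every bag has size at most 4, so the width is 4 − 1 = 3 and tw(G) ≤ 3. For the lower bound: the 4 vertex sets {0,2,4}, {13}, {6}, {1,5,8,11} are disjoint, each induces a connected subgraph, and every pair is joined by at least one edge of G. Contracting each set to a single vertex therefore yields K_{4} as a minor, and since treewidth is minor-monotone, tw(G) ≥ tw(K_{4}) = 3. Hence tw(G) = 3 exactly.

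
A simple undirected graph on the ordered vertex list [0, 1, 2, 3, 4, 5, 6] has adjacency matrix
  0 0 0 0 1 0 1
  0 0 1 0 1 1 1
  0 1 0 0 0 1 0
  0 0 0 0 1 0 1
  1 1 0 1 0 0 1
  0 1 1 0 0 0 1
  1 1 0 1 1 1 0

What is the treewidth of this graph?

A width-2 tree decomposition is:
Bags: B1 = {1, 2, 5}  B2 = {1, 5, 6}  B3 = {1, 4, 6}  B4 = {0, 4, 6}  B5 = {3, 4, 6}
Tree: B1–B2, B2–B3, B3–B4, B3–B5
Each bag holds 3 vertices, so the decomposition has width 2, which upper-bounds the treewidth. On the other hand G contains the 3-clique {1, 2, 5}. A clique must lie in a single bag of any decomposition, so no decomposition can have width below 2. Combining the bounds, tw(G) = 2.

2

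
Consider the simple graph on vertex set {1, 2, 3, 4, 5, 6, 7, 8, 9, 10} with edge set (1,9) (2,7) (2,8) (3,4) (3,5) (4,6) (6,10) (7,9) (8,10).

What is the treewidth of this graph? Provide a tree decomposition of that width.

Treewidth 1.
One optimal decomposition is:
Bags: B1 = {3, 5}  B2 = {3, 4}  B3 = {4, 6}  B4 = {6, 10}  B5 = {8, 10}  B6 = {2, 8}  B7 = {2, 7}  B8 = {7, 9}  B9 = {1, 9}
Tree: B1–B2, B2–B3, B3–B4, B4–B5, B5–B6, B6–B7, B7–B8, B8–B9

Each bag holds 2 vertices, so the decomposition has width 1, which upper-bounds the treewidth. Since G has at least one edge (e.g. 5–3), it is not an edgeless graph, so tw(G) ≥ 1. The upper and lower bounds meet at 1, so that is the treewidth.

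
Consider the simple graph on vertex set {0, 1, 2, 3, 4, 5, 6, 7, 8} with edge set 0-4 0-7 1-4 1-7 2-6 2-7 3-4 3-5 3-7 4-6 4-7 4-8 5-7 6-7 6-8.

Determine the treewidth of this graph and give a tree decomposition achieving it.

Treewidth 2.
One optimal decomposition is:
Bags: B1 = {4, 6, 7}  B2 = {3, 4, 7}  B3 = {4, 6, 8}  B4 = {0, 4, 7}  B5 = {1, 4, 7}  B6 = {2, 6, 7}  B7 = {3, 5, 7}
Tree: B1–B2, B1–B3, B1–B4, B1–B5, B1–B6, B2–B7

Every bag has size at most 3, so the width is 3 − 1 = 2 and tw(G) ≤ 2. On the other hand G contains the 3-clique {4, 6, 8}. A clique must lie in a single bag of any decomposition, so no decomposition can have width below 2. Combining the bounds, tw(G) = 2.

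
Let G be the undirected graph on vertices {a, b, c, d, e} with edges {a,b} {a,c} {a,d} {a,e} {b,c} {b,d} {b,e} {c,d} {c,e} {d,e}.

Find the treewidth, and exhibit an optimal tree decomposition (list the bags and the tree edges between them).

Treewidth 4.
One such decomposition:
Bags: B1 = {a, b, c, d, e}
Tree: (single bag)

With just one bag of size 5, the width is 5 − 1 = 4, so tw(G) ≤ 4. Conversely, {a, b, c, d, e} is a clique of size 5, and the vertices of any clique must share a bag in every tree decomposition; so some bag has ≥ 5 vertices and tw(G) ≥ 4. Hence tw(G) = 4 exactly.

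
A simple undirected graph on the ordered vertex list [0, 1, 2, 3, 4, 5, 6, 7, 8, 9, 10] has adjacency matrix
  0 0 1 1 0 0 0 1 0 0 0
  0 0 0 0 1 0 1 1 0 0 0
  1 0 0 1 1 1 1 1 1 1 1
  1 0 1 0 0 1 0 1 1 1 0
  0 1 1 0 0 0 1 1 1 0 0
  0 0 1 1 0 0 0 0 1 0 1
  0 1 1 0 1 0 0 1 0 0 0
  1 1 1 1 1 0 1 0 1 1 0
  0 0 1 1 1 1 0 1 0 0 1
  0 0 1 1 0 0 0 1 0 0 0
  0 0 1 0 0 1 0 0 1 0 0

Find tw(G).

3

A width-3 tree decomposition is:
Bags: B1 = {2, 4, 6, 7}  B2 = {2, 4, 7, 8}  B3 = {2, 3, 7, 8}  B4 = {2, 3, 5, 8}  B5 = {1, 4, 6, 7}  B6 = {2, 5, 8, 10}  B7 = {0, 2, 3, 7}  B8 = {2, 3, 7, 9}
Tree: B1–B2, B2–B3, B3–B4, B1–B5, B4–B6, B3–B7, B3–B8
The largest bag has 4 vertices, giving width 3; this decomposition certifies tw(G) ≤ 3. Conversely, {1, 4, 6, 7} is a clique of size 4, and the vertices of any clique must share a bag in every tree decomposition; so some bag has ≥ 4 vertices and tw(G) ≥ 3. Therefore the treewidth is 3.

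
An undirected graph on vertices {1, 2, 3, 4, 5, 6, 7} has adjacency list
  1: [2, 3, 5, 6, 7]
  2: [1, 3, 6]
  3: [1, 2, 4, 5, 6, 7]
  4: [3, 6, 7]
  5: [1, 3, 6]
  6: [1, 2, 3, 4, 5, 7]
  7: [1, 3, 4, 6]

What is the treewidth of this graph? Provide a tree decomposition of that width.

Treewidth 3.
One such decomposition:
Bags: B1 = {1, 3, 6, 7}  B2 = {3, 4, 6, 7}  B3 = {1, 2, 3, 6}  B4 = {1, 3, 5, 6}
Tree: B1–B2, B1–B3, B3–B4

Each bag holds 4 vertices, so the decomposition has width 3, which upper-bounds the treewidth. On the other hand G contains the 4-clique {1, 2, 3, 6}. A clique must lie in a single bag of any decomposition, so no decomposition can have width below 3. Combining the bounds, tw(G) = 3.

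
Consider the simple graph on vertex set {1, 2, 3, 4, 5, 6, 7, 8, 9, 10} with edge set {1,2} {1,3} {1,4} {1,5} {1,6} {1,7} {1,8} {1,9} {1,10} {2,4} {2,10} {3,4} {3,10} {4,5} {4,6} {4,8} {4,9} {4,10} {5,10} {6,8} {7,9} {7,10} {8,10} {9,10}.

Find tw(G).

A width-3 tree decomposition is:
Bags: B1 = {1, 4, 8, 10}  B2 = {1, 4, 5, 10}  B3 = {1, 4, 6, 8}  B4 = {1, 4, 9, 10}  B5 = {1, 7, 9, 10}  B6 = {1, 2, 4, 10}  B7 = {1, 3, 4, 10}
Tree: B1–B2, B1–B3, B1–B4, B4–B5, B4–B6, B1–B7
Each bag holds 4 vertices, so the decomposition has width 3, which upper-bounds the treewidth. On the other hand G contains the 4-clique {1, 2, 4, 10}. A clique must lie in a single bag of any decomposition, so no decomposition can have width below 3. Therefore the treewidth is 3.

3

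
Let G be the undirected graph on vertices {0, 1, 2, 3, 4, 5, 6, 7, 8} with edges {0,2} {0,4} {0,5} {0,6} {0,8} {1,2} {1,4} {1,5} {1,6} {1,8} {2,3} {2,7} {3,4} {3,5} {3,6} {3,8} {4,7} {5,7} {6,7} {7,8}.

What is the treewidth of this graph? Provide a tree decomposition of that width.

Treewidth 4.
Bags: B1 = {0, 1, 3, 7, 8}  B2 = {0, 1, 3, 4, 7}  B3 = {0, 1, 3, 5, 7}  B4 = {0, 1, 3, 6, 7}  B5 = {0, 1, 2, 3, 7}
Tree: B1–B2, B2–B3, B3–B4, B4–B5

The largest bag has 5 vertices, giving width 4; this decomposition certifies tw(G) ≤ 4. For the lower bound: the 5 vertex sets {7,8}, {0,4}, {3,5}, {1}, {6} are disjoint, each induces a connected subgraph, and every pair is joined by at least one edge of G. Contracting each set to a single vertex therefore yields K_{5} as a minor, and since treewidth is minor-monotone, tw(G) ≥ tw(K_{5}) = 4. Hence tw(G) = 4 exactly.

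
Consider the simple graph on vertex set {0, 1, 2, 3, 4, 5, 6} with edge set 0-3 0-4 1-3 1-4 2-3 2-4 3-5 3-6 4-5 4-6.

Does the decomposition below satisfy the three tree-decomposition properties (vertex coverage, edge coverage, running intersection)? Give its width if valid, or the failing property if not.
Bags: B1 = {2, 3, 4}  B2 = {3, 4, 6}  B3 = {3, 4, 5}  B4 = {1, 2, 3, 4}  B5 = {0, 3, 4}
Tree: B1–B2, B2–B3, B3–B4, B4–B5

No — bags containing vertex 2 are not connected in the tree.

A tree decomposition must satisfy three properties: every vertex lies in some bag; for every edge, both endpoints lie together in some bag; and for every vertex, the bags containing it form a connected subtree. Here bags containing vertex 2 are not connected in the tree, so the decomposition is invalid.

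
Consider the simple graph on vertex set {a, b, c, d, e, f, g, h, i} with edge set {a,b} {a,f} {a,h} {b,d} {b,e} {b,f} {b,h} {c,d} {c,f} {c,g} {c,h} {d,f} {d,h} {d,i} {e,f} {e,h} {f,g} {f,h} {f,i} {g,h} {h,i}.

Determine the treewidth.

A width-3 tree decomposition is:
Bags: B1 = {c, d, f, h}  B2 = {b, d, f, h}  B3 = {b, e, f, h}  B4 = {d, f, h, i}  B5 = {a, b, f, h}  B6 = {c, f, g, h}
Tree: B1–B2, B2–B3, B1–B4, B2–B5, B1–B6
The largest bag has 4 vertices, giving width 3; this decomposition certifies tw(G) ≤ 3. For the lower bound, the 4 vertices {c, d, f, h} are pairwise adjacent, and any tree decomposition puts a clique entirely inside one bag — forcing width ≥ 3. The upper and lower bounds meet at 3, so that is the treewidth.

3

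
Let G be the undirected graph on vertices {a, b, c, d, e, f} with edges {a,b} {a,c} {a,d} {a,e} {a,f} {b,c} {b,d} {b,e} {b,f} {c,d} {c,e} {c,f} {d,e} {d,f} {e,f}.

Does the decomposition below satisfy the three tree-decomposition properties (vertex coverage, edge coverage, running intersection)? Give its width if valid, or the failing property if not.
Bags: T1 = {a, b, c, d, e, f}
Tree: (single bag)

Vertex coverage: the bags together contain {a, b, c, d, e, f}, the full vertex set. Edge coverage: each edge of G has both endpoints in at least one bag. Running intersection: for every vertex, the bags containing it form a connected subtree. All three properties hold, so this is a valid tree decomposition of width max|bag| − 1 = 5, and hence tw(G) ≤ 5.

Yes; width 5.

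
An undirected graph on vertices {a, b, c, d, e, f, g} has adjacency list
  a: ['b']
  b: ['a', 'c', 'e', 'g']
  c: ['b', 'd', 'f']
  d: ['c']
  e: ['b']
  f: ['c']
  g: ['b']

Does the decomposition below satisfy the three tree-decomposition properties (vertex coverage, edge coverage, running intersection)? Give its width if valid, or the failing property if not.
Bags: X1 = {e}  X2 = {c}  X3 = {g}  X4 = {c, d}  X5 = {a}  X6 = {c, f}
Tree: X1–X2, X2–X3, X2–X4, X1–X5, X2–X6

A tree decomposition must satisfy three properties: every vertex lies in some bag; for every edge, both endpoints lie together in some bag; and for every vertex, the bags containing it form a connected subtree. Here vertex b appears in no bag, so the decomposition is invalid.

No — vertex b appears in no bag.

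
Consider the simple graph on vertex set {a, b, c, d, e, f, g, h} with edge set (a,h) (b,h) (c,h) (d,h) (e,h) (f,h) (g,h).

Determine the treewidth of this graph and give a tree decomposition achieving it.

The largest bag has 2 vertices, giving width 1; this decomposition certifies tw(G) ≤ 1. Any graph with an edge has treewidth ≥ 1, and G has the edge h–e. Therefore the treewidth is 1.

Treewidth 1.
Bags: B1 = {e, h}  B2 = {b, h}  B3 = {a, h}  B4 = {f, h}  B5 = {c, h}  B6 = {d, h}  B7 = {g, h}
Tree: B1–B2, B1–B3, B2–B4, B4–B5, B1–B6, B4–B7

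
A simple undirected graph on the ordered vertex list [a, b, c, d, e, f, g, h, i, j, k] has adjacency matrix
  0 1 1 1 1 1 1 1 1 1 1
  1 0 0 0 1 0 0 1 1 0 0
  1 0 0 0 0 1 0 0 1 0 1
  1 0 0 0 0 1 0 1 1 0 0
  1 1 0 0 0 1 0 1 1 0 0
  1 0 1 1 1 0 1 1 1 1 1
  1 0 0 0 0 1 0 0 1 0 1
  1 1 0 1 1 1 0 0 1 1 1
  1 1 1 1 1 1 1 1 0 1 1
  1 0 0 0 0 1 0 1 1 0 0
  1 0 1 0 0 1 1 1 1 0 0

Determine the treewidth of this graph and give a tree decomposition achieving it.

Each bag holds 5 vertices, so the decomposition has width 4, which upper-bounds the treewidth. For the lower bound, the 5 vertices {a, f, g, i, k} are pairwise adjacent, and any tree decomposition puts a clique entirely inside one bag — forcing width ≥ 4. Combining the bounds, tw(G) = 4.

Treewidth 4.
One optimal decomposition is:
Bags: B1 = {a, e, f, h, i}  B2 = {a, f, h, i, j}  B3 = {a, b, e, h, i}  B4 = {a, d, f, h, i}  B5 = {a, f, h, i, k}  B6 = {a, c, f, i, k}  B7 = {a, f, g, i, k}
Tree: B1–B2, B1–B3, B2–B4, B2–B5, B5–B6, B6–B7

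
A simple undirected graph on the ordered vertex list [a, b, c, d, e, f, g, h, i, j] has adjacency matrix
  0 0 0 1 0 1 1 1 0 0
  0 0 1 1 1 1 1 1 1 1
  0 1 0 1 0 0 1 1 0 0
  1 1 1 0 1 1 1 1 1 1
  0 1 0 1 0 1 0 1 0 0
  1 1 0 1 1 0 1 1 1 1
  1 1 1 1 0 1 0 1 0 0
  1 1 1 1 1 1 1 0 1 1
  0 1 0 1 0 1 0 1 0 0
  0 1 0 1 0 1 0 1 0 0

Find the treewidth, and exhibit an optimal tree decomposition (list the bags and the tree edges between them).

Treewidth 4.
Bags: B1 = {b, d, f, g, h}  B2 = {b, c, d, g, h}  B3 = {a, d, f, g, h}  B4 = {b, d, e, f, h}  B5 = {b, d, f, h, j}  B6 = {b, d, f, h, i}
Tree: B1–B2, B1–B3, B1–B4, B1–B5, B4–B6

Each bag holds 5 vertices, so the decomposition has width 4, which upper-bounds the treewidth. On the other hand G contains the 5-clique {b, c, d, g, h}. A clique must lie in a single bag of any decomposition, so no decomposition can have width below 4. Combining the bounds, tw(G) = 4.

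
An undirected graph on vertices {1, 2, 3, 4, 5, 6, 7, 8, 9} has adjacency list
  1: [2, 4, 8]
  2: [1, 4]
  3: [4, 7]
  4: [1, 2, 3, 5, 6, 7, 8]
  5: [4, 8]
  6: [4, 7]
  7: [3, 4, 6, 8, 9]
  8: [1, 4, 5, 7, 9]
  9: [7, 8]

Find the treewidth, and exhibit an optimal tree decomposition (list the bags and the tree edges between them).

Treewidth 2.
One such decomposition:
Bags: B1 = {4, 7, 8}  B2 = {4, 6, 7}  B3 = {1, 4, 8}  B4 = {3, 4, 7}  B5 = {4, 5, 8}  B6 = {1, 2, 4}  B7 = {7, 8, 9}
Tree: B1–B2, B1–B3, B2–B4, B3–B5, B3–B6, B1–B7

The largest bag has 3 vertices, giving width 2; this decomposition certifies tw(G) ≤ 2. On the other hand G contains the 3-clique {7, 8, 9}. A clique must lie in a single bag of any decomposition, so no decomposition can have width below 2. Combining the bounds, tw(G) = 2.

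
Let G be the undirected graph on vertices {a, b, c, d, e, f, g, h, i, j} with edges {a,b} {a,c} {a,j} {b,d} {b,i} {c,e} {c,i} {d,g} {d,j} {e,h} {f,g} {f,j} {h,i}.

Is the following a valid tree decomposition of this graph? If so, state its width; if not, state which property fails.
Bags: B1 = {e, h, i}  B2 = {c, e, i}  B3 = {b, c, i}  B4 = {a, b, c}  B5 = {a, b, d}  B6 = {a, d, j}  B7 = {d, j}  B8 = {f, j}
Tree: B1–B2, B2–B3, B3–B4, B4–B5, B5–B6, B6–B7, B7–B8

No — vertex g appears in no bag.

A tree decomposition must satisfy three properties: every vertex lies in some bag; for every edge, both endpoints lie together in some bag; and for every vertex, the bags containing it form a connected subtree. Here vertex g appears in no bag, so the decomposition is invalid.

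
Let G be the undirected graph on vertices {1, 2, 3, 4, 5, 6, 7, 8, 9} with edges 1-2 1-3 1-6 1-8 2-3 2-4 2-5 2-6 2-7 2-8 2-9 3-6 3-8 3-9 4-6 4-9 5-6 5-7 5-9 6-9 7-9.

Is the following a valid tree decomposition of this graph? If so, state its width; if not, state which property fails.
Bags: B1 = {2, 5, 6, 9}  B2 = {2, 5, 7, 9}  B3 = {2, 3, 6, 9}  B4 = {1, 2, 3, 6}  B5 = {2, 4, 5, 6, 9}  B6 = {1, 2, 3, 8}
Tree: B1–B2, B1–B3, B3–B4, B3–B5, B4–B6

No — bags containing vertex 5 are not connected in the tree.

A tree decomposition must satisfy three properties: every vertex lies in some bag; for every edge, both endpoints lie together in some bag; and for every vertex, the bags containing it form a connected subtree. Here bags containing vertex 5 are not connected in the tree, so the decomposition is invalid.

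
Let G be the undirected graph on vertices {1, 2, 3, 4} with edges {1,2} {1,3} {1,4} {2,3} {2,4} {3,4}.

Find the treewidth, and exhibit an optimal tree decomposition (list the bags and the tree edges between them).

Treewidth 3.
One such decomposition:
Bags: B1 = {1, 2, 3, 4}
Tree: (single bag)

A single bag containing all 4 vertices is trivially a valid decomposition of width 3. For the lower bound, the 4 vertices {1, 2, 3, 4} are pairwise adjacent, and any tree decomposition puts a clique entirely inside one bag — forcing width ≥ 3. Hence tw(G) = 3 exactly.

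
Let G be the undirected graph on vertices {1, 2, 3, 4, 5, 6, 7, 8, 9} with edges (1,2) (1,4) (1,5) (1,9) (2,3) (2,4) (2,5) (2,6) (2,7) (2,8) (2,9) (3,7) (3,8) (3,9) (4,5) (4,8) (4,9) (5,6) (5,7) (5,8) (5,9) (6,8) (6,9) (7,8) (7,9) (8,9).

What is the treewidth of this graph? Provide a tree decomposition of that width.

The largest bag has 5 vertices, giving width 4; this decomposition certifies tw(G) ≤ 4. For the lower bound, the 5 vertices {2, 3, 7, 8, 9} are pairwise adjacent, and any tree decomposition puts a clique entirely inside one bag — forcing width ≥ 4. Therefore the treewidth is 4.

Treewidth 4.
One optimal decomposition is:
Bags: B1 = {2, 4, 5, 8, 9}  B2 = {2, 5, 6, 8, 9}  B3 = {1, 2, 4, 5, 9}  B4 = {2, 5, 7, 8, 9}  B5 = {2, 3, 7, 8, 9}
Tree: B1–B2, B1–B3, B1–B4, B4–B5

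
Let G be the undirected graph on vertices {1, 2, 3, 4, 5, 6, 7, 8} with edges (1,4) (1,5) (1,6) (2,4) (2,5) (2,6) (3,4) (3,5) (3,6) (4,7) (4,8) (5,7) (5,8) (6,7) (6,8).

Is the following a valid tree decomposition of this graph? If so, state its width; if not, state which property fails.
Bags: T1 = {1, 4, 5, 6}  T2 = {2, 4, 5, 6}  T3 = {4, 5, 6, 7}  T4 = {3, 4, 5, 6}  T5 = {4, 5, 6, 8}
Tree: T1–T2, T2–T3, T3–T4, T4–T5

Yes; width 3.

Vertex coverage: the bags together contain {1, 2, 3, 4, 5, 6, 7, 8}, the full vertex set. Edge coverage: each edge of G has both endpoints in at least one bag. Running intersection: for every vertex, the bags containing it form a connected subtree. All three properties hold, so this is a valid tree decomposition of width max|bag| − 1 = 3, and hence tw(G) ≤ 3.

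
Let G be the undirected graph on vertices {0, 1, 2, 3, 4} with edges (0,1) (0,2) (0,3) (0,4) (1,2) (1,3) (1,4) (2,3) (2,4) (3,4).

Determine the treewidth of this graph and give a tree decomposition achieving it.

With just one bag of size 5, the width is 5 − 1 = 4, so tw(G) ≤ 4. For the lower bound, the 5 vertices {0, 1, 2, 3, 4} are pairwise adjacent, and any tree decomposition puts a clique entirely inside one bag — forcing width ≥ 4. Therefore the treewidth is 4.

Treewidth 4.
Bags: B1 = {0, 1, 2, 3, 4}
Tree: (single bag)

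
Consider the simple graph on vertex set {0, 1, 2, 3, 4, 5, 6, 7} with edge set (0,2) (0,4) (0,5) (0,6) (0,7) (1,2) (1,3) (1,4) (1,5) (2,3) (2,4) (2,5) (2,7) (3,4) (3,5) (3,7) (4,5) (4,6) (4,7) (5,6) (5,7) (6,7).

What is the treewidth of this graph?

4

A width-4 tree decomposition is:
Bags: B1 = {0, 2, 4, 5, 7}  B2 = {0, 4, 5, 6, 7}  B3 = {2, 3, 4, 5, 7}  B4 = {1, 2, 3, 4, 5}
Tree: B1–B2, B1–B3, B3–B4
Every bag has size at most 5, so the width is 5 − 1 = 4 and tw(G) ≤ 4. On the other hand G contains the 5-clique {0, 2, 4, 5, 7}. A clique must lie in a single bag of any decomposition, so no decomposition can have width below 4. The upper and lower bounds meet at 4, so that is the treewidth.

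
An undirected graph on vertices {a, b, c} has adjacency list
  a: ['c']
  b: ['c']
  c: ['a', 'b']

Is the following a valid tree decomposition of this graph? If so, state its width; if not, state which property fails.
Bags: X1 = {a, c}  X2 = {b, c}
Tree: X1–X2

Yes; width 1.

Every vertex of G appears in some bag (union = {a, b, c}); every edge is covered by a bag; and for each vertex v the set of bags containing v is connected in the bag tree. The decomposition is therefore valid. The largest bag has 2 vertices, so the width is 1.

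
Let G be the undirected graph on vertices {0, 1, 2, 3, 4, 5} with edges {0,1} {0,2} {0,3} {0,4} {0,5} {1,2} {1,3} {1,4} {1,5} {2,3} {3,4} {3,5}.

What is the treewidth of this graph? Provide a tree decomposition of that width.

Every bag has size at most 4, so the width is 4 − 1 = 3 and tw(G) ≤ 3. For the lower bound, the 4 vertices {0, 1, 2, 3} are pairwise adjacent, and any tree decomposition puts a clique entirely inside one bag — forcing width ≥ 3. Hence tw(G) = 3 exactly.

Treewidth 3.
One such decomposition:
Bags: B1 = {0, 1, 2, 3}  B2 = {0, 1, 3, 5}  B3 = {0, 1, 3, 4}
Tree: B1–B2, B1–B3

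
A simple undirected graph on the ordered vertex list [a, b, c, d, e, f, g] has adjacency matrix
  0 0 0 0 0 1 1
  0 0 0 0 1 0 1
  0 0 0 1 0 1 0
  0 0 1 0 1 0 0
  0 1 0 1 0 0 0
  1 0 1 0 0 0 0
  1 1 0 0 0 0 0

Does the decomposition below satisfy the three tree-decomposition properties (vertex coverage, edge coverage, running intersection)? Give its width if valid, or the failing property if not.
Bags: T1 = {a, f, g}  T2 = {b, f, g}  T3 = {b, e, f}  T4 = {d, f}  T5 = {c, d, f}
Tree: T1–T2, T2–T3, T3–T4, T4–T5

A tree decomposition must satisfy three properties: every vertex lies in some bag; for every edge, both endpoints lie together in some bag; and for every vertex, the bags containing it form a connected subtree. Here edge (e,d) lies in no bag, so the decomposition is invalid.

No — edge (e,d) lies in no bag.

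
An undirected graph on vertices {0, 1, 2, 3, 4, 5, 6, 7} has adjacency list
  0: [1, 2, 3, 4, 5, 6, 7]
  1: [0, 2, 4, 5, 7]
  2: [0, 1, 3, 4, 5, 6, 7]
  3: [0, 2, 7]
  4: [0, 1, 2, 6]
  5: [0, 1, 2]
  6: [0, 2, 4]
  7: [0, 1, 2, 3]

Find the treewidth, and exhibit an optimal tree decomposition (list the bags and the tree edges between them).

Each bag holds 4 vertices, so the decomposition has width 3, which upper-bounds the treewidth. On the other hand G contains the 4-clique {0, 1, 2, 4}. A clique must lie in a single bag of any decomposition, so no decomposition can have width below 3. Combining the bounds, tw(G) = 3.

Treewidth 3.
One optimal decomposition is:
Bags: B1 = {0, 1, 2, 5}  B2 = {0, 1, 2, 4}  B3 = {0, 2, 4, 6}  B4 = {0, 1, 2, 7}  B5 = {0, 2, 3, 7}
Tree: B1–B2, B2–B3, B2–B4, B4–B5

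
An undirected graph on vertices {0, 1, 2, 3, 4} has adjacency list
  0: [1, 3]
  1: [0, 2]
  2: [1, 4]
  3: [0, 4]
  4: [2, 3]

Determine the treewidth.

2

A width-2 tree decomposition is:
Bags: B1 = {2, 3, 4}  B2 = {0, 2, 3}  B3 = {0, 1, 2}
Tree: B1–B2, B2–B3
The largest bag has 3 vertices, giving width 2; this decomposition certifies tw(G) ≤ 2. Since 2–4–3–0–1–2 is a cycle in G, G is not acyclic. Forests are exactly the graphs of treewidth ≤ 1, so tw(G) ≥ 2. The upper and lower bounds meet at 2, so that is the treewidth.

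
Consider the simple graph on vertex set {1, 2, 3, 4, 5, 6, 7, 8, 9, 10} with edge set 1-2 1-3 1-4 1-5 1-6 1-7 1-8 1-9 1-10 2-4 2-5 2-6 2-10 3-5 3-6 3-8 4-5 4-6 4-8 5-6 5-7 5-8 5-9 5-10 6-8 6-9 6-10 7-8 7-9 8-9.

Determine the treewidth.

4

A width-4 tree decomposition is:
Bags: B1 = {1, 3, 5, 6, 8}  B2 = {1, 4, 5, 6, 8}  B3 = {1, 2, 4, 5, 6}  B4 = {1, 5, 6, 8, 9}  B5 = {1, 5, 7, 8, 9}  B6 = {1, 2, 5, 6, 10}
Tree: B1–B2, B2–B3, B2–B4, B4–B5, B3–B6
Every bag has size at most 5, so the width is 5 − 1 = 4 and tw(G) ≤ 4. For the lower bound, the 5 vertices {1, 5, 6, 8, 9} are pairwise adjacent, and any tree decomposition puts a clique entirely inside one bag — forcing width ≥ 4. Combining the bounds, tw(G) = 4.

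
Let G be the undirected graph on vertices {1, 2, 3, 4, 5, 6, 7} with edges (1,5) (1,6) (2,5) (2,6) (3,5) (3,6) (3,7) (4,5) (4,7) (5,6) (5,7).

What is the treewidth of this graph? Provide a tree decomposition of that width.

Treewidth 2.
Bags: B1 = {3, 5, 6}  B2 = {1, 5, 6}  B3 = {2, 5, 6}  B4 = {3, 5, 7}  B5 = {4, 5, 7}
Tree: B1–B2, B2–B3, B1–B4, B4–B5

The largest bag has 3 vertices, giving width 2; this decomposition certifies tw(G) ≤ 2. On the other hand G contains the 3-clique {4, 5, 7}. A clique must lie in a single bag of any decomposition, so no decomposition can have width below 2. Therefore the treewidth is 2.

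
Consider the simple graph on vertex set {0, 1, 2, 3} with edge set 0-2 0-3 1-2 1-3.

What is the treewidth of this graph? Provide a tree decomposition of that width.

Every bag has size at most 3, so the width is 3 − 1 = 2 and tw(G) ≤ 2. The edges 0–3–1–2–0 form a cycle, so G is not a tree and its treewidth is at least 2. Therefore the treewidth is 2.

Treewidth 2.
Bags: B1 = {0, 1, 3}  B2 = {0, 1, 2}
Tree: B1–B2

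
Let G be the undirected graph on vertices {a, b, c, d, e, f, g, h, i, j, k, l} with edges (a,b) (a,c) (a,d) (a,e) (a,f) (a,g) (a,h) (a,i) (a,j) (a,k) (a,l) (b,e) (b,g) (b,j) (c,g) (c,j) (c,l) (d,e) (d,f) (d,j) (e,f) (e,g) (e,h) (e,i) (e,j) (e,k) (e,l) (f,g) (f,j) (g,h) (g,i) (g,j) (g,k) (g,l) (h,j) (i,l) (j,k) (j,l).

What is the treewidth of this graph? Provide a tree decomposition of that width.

Treewidth 4.
One such decomposition:
Bags: B1 = {a, e, f, g, j}  B2 = {a, e, g, h, j}  B3 = {a, e, g, j, k}  B4 = {a, e, g, j, l}  B5 = {a, d, e, f, j}  B6 = {a, b, e, g, j}  B7 = {a, e, g, i, l}  B8 = {a, c, g, j, l}
Tree: B1–B2, B2–B3, B3–B4, B1–B5, B4–B6, B4–B7, B4–B8

Every bag has size at most 5, so the width is 5 − 1 = 4 and tw(G) ≤ 4. Conversely, {a, d, e, f, j} is a clique of size 5, and the vertices of any clique must share a bag in every tree decomposition; so some bag has ≥ 5 vertices and tw(G) ≥ 4. Combining the bounds, tw(G) = 4.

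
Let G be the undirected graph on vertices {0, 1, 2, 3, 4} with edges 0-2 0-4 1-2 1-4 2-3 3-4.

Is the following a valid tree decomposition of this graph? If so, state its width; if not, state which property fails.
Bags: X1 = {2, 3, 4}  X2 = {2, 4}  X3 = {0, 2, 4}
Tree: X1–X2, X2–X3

No — vertex 1 appears in no bag.

A tree decomposition must satisfy three properties: every vertex lies in some bag; for every edge, both endpoints lie together in some bag; and for every vertex, the bags containing it form a connected subtree. Here vertex 1 appears in no bag, so the decomposition is invalid.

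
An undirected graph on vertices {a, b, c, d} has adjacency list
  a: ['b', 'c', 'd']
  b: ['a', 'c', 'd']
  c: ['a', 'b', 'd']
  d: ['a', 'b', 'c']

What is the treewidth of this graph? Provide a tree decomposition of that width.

Treewidth 3.
Bags: B1 = {a, b, c, d}
Tree: (single bag)

With just one bag of size 4, the width is 4 − 1 = 3, so tw(G) ≤ 3. For the lower bound, the 4 vertices {a, b, c, d} are pairwise adjacent, and any tree decomposition puts a clique entirely inside one bag — forcing width ≥ 3. Therefore the treewidth is 3.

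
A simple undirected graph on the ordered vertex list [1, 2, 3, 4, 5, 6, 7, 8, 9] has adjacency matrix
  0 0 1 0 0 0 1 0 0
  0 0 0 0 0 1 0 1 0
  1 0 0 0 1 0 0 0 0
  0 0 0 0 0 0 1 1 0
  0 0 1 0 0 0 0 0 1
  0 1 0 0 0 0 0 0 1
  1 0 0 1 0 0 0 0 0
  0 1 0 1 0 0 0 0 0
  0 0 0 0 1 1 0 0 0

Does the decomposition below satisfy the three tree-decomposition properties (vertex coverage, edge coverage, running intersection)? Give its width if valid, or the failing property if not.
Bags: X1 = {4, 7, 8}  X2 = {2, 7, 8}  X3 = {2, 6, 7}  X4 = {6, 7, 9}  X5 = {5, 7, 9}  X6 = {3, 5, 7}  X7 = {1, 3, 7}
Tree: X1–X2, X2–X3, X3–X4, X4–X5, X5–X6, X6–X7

Yes; width 2.

Checking the three conditions: (i) the bags cover all of {1, 2, 3, 4, 5, 6, 7, 8, 9}; (ii) for each edge, some bag contains both endpoints; (iii) the bags containing any fixed vertex form a subtree. All hold, so the decomposition is valid with width 3 − 1 = 2.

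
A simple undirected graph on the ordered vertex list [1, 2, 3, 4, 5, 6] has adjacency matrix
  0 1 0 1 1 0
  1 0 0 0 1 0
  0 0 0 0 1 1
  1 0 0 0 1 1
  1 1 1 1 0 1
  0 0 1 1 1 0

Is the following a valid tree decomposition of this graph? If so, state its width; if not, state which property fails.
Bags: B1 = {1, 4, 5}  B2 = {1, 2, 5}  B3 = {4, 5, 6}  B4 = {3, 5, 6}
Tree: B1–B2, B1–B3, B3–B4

Yes; width 2.

Checking the three conditions: (i) the bags cover all of {1, 2, 3, 4, 5, 6}; (ii) for each edge, some bag contains both endpoints; (iii) the bags containing any fixed vertex form a subtree. All hold, so the decomposition is valid with width 3 − 1 = 2.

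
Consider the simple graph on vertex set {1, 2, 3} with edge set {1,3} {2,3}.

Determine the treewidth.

A width-1 tree decomposition is:
Bags: B1 = {2, 3}  B2 = {1, 3}
Tree: B1–B2
Each bag holds 2 vertices, so the decomposition has width 1, which upper-bounds the treewidth. G has an edge, so its treewidth is at least 1. Combining the bounds, tw(G) = 1.

1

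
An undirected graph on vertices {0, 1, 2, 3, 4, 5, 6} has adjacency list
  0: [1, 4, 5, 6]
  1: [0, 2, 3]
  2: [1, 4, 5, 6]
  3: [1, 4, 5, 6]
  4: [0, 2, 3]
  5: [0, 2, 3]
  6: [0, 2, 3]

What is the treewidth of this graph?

A width-3 tree decomposition is:
Bags: B1 = {0, 1, 2, 3}  B2 = {0, 2, 3, 4}  B3 = {0, 2, 3, 6}  B4 = {0, 2, 3, 5}
Tree: B1–B2, B2–B3, B3–B4
Every bag has size at most 4, so the width is 4 − 1 = 3 and tw(G) ≤ 3. For the lower bound: the 4 vertex sets {1,2}, {0,4}, {3}, {6} are disjoint, each induces a connected subgraph, and every pair is joined by at least one edge of G. Contracting each set to a single vertex therefore yields K_{4} as a minor, and since treewidth is minor-monotone, tw(G) ≥ tw(K_{4}) = 3. Combining the bounds, tw(G) = 3.

3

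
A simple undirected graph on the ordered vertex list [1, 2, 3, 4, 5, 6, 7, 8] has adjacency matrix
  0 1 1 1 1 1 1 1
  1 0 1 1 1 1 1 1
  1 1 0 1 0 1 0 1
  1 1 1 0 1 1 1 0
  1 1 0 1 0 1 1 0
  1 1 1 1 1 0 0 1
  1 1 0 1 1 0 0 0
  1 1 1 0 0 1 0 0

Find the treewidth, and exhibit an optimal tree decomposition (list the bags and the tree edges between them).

Treewidth 4.
Bags: B1 = {1, 2, 4, 5, 6}  B2 = {1, 2, 3, 4, 6}  B3 = {1, 2, 3, 6, 8}  B4 = {1, 2, 4, 5, 7}
Tree: B1–B2, B2–B3, B1–B4

The largest bag has 5 vertices, giving width 4; this decomposition certifies tw(G) ≤ 4. Conversely, {1, 2, 3, 6, 8} is a clique of size 5, and the vertices of any clique must share a bag in every tree decomposition; so some bag has ≥ 5 vertices and tw(G) ≥ 4. The upper and lower bounds meet at 4, so that is the treewidth.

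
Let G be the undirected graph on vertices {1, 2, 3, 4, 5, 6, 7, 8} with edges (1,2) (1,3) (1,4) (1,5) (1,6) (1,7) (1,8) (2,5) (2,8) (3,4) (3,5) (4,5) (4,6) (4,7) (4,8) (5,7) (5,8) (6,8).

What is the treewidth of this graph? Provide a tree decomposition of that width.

Treewidth 3.
One such decomposition:
Bags: B1 = {1, 2, 5, 8}  B2 = {1, 4, 5, 8}  B3 = {1, 4, 5, 7}  B4 = {1, 4, 6, 8}  B5 = {1, 3, 4, 5}
Tree: B1–B2, B2–B3, B2–B4, B3–B5

Each bag holds 4 vertices, so the decomposition has width 3, which upper-bounds the treewidth. For the lower bound, the 4 vertices {1, 2, 5, 8} are pairwise adjacent, and any tree decomposition puts a clique entirely inside one bag — forcing width ≥ 3. Therefore the treewidth is 3.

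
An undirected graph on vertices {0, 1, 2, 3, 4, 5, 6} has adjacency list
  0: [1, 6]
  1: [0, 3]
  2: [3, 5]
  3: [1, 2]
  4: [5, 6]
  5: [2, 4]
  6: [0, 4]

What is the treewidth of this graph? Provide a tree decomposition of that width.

Treewidth 2.
Bags: B1 = {0, 4, 6}  B2 = {0, 4, 5}  B3 = {0, 2, 5}  B4 = {0, 2, 3}  B5 = {0, 1, 3}
Tree: B1–B2, B2–B3, B3–B4, B4–B5

Every bag has size at most 3, so the width is 3 − 1 = 2 and tw(G) ≤ 2. Since 0–6–4–5–2–3–1–0 is a cycle in G, G is not acyclic. Forests are exactly the graphs of treewidth ≤ 1, so tw(G) ≥ 2. Combining the bounds, tw(G) = 2.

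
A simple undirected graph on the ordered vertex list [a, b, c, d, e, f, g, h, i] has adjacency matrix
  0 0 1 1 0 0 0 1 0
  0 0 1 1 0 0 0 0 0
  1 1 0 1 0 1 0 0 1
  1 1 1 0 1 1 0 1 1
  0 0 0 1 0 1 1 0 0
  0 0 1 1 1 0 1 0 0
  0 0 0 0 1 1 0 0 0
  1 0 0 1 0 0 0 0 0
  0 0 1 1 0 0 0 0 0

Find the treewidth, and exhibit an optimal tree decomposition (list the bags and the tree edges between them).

Treewidth 2.
One optimal decomposition is:
Bags: B1 = {a, c, d}  B2 = {c, d, f}  B3 = {d, e, f}  B4 = {a, d, h}  B5 = {c, d, i}  B6 = {e, f, g}  B7 = {b, c, d}
Tree: B1–B2, B2–B3, B1–B4, B2–B5, B3–B6, B1–B7

Every bag has size at most 3, so the width is 3 − 1 = 2 and tw(G) ≤ 2. On the other hand G contains the 3-clique {d, e, f}. A clique must lie in a single bag of any decomposition, so no decomposition can have width below 2. The upper and lower bounds meet at 2, so that is the treewidth.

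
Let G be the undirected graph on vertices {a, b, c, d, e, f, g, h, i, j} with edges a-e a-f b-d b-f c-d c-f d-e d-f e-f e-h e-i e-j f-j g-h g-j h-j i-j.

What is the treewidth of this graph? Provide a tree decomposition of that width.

Treewidth 2.
One such decomposition:
Bags: B1 = {d, e, f}  B2 = {b, d, f}  B3 = {a, e, f}  B4 = {e, f, j}  B5 = {c, d, f}  B6 = {e, h, j}  B7 = {g, h, j}  B8 = {e, i, j}
Tree: B1–B2, B1–B3, B3–B4, B1–B5, B4–B6, B6–B7, B4–B8

Every bag has size at most 3, so the width is 3 − 1 = 2 and tw(G) ≤ 2. On the other hand G contains the 3-clique {g, h, j}. A clique must lie in a single bag of any decomposition, so no decomposition can have width below 2. Combining the bounds, tw(G) = 2.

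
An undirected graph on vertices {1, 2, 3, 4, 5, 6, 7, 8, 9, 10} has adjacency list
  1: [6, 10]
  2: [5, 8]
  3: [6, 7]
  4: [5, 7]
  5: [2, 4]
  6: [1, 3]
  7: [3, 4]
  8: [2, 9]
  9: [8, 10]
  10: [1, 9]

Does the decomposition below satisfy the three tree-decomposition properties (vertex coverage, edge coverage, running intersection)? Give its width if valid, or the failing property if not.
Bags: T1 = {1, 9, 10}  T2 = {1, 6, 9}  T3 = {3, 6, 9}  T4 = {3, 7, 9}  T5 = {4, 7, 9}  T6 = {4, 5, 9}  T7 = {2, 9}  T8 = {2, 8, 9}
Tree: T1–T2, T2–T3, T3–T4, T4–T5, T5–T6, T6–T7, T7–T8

No — edge (5,2) lies in no bag.

A tree decomposition must satisfy three properties: every vertex lies in some bag; for every edge, both endpoints lie together in some bag; and for every vertex, the bags containing it form a connected subtree. Here edge (5,2) lies in no bag, so the decomposition is invalid.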